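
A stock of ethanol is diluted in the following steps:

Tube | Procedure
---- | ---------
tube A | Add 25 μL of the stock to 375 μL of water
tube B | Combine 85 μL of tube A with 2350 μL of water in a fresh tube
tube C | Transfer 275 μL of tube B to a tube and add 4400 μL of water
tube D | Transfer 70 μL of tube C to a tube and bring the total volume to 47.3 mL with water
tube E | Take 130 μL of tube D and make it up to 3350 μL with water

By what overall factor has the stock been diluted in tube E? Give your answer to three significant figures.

1.36 × 10^8

Step 1: 25 μL + 375 μL = 400 μL total → factor 400/25 = 16
Step 2: 85 μL + 2350 μL = 2435 μL total → factor 2435/85 = 28.647
Step 3: 275 μL + 4400 μL = 4675 μL total → factor 4675/275 = 17
Step 4: 70 μL brought to 47.3 mL → factor 47300/70 = 675.71
Step 5: 130 μL brought to 3350 μL → factor 3350/130 = 25.769
Overall dilution factor = 16 × 28.647 × 17 × 675.71 × 25.769 = 1.3568 × 10^8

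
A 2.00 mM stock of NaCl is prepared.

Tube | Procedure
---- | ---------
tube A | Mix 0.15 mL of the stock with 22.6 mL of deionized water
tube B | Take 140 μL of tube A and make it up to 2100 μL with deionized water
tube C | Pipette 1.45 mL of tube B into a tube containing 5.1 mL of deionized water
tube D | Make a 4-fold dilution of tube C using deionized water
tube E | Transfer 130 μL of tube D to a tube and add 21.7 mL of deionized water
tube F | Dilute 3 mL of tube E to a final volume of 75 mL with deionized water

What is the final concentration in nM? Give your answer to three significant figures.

Step 1: 0.15 mL + 22.6 mL = 22.75 mL total → factor 22.75/0.15 = 151.67
Step 2: 140 μL brought to 2100 μL → factor 2100/140 = 15
Step 3: 1.45 mL + 5.1 mL = 6.55 mL total → factor 6.55/1.45 = 4.5172
Step 4: 4-fold → factor 4
Step 5: 130 μL + 21.7 mL = 21830 μL total → factor 21830/130 = 167.92
Step 6: 3 mL brought to 75 mL → factor 75/3 = 25
Overall dilution factor = 151.67 × 15 × 4.5172 × 4 × 167.92 × 25 = 1.7257 × 10^8
Final = 2.00 mM / 1.7257 × 10^8 = 1.159 × 10^-8 mM = 0.0116 nM

0.0116 nM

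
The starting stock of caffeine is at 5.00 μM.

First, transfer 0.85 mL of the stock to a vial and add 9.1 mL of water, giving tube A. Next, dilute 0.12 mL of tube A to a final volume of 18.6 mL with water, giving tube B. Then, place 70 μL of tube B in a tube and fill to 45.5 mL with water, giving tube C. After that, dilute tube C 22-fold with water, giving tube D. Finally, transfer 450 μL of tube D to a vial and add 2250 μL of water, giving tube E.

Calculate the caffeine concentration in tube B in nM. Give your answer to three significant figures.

Step 1: 0.85 mL + 9.1 mL = 9.95 mL total → factor 9.95/0.85 = 11.706
Step 2: 0.12 mL brought to 18.6 mL → factor 18.6/0.12 = 155
Dilution factor through tube B = 11.706 × 155 = 1814.4
[tube B] = 5.00 μM / 1814.4 = 0.002756 μM = 2.76 nM

2.76 nM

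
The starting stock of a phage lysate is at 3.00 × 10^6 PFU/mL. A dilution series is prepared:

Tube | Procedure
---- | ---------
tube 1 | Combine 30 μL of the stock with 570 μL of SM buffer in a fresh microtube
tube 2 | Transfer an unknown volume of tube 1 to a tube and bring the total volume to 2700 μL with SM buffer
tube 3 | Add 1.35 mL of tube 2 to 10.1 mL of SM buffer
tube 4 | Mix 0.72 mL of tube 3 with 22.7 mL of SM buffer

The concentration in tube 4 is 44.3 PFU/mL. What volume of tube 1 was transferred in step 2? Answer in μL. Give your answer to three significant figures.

Step 1: 30 μL + 570 μL = 600 μL total → factor 600/30 = 20
Step 2: v brought to 2700 μL → factor = 2700 μL/v
Step 3: 1.35 mL + 10.1 mL = 11.45 mL total → factor 11.45/1.35 = 8.4815
Step 4: 0.72 mL + 22.7 mL = 23.42 mL total → factor 23.42/0.72 = 32.528
Product of known-step factors = 5517.7
Overall factor = 3.00 × 10^6 PFU/mL / (44.3 PFU/mL) = 67720
Step-2 factor = 67720 / 5517.7 = 12.273
v = 2700 μL / 12.273 = 220 μL

220 μL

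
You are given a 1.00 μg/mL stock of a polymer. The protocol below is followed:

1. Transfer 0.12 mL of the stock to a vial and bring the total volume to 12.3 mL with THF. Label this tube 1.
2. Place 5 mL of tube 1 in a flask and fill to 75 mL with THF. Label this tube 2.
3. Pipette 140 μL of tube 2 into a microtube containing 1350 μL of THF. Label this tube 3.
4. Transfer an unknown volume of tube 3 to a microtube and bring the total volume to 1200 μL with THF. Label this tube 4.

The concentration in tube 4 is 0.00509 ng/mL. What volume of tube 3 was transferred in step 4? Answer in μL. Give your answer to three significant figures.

Step 1: 0.12 mL brought to 12.3 mL → factor 12.3/0.12 = 102.5
Step 2: 5 mL brought to 75 mL → factor 75/5 = 15
Step 3: 140 μL + 1350 μL = 1490 μL total → factor 1490/140 = 10.643
Step 4: v brought to 1200 μL → factor = 1200 μL/v
Product of known-step factors = 16363
Overall factor = 1.00 μg/mL / (0.00509 ng/mL) = 1.9646 × 10^5
Step-4 factor = 1.9646 × 10^5 / 16363 = 12.006
v = 1200 μL / 12.006 = 99.9 μL

99.9 μL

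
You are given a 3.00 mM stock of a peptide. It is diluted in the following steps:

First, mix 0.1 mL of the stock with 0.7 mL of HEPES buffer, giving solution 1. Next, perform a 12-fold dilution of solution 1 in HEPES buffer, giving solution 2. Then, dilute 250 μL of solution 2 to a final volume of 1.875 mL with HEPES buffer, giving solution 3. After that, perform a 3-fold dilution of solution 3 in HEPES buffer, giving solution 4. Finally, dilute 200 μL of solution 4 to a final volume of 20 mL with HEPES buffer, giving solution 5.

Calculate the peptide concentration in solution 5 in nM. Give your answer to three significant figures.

13.9 nM

Step 1: 0.1 mL + 0.7 mL = 0.8 mL total → factor 0.8/0.1 = 8
Step 2: 12-fold → factor 12
Step 3: 250 μL brought to 1.875 mL → factor 1875/250 = 7.5
Step 4: 3-fold → factor 3
Step 5: 200 μL brought to 20 mL → factor 20000/200 = 100
Dilution factor through solution 5 = 8 × 12 × 7.5 × 3 × 100 = 2.16 × 10^5
[solution 5] = 3.00 mM / 2.16 × 10^5 = 1.389 × 10^-5 mM = 13.9 nM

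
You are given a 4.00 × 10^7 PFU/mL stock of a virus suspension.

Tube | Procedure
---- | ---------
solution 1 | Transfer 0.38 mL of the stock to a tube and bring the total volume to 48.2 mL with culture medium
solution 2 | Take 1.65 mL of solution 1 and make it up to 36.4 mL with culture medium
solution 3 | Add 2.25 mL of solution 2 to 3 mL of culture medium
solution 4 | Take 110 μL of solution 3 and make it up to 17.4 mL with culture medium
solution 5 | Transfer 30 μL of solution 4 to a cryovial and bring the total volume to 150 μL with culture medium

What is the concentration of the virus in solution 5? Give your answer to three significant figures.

Step 1: 0.38 mL brought to 48.2 mL → factor 48.2/0.38 = 126.84
Step 2: 1.65 mL brought to 36.4 mL → factor 36.4/1.65 = 22.061
Step 3: 2.25 mL + 3 mL = 5.25 mL total → factor 5.25/2.25 = 2.3333
Step 4: 110 μL brought to 17.4 mL → factor 17400/110 = 158.18
Step 5: 30 μL brought to 150 μL → factor 150/30 = 5
Overall dilution factor = 126.84 × 22.061 × 2.3333 × 158.18 × 5 = 5.164 × 10^6
Final = 4.00 × 10^7 PFU/mL / 5.164 × 10^6 = 7.75 PFU/mL

7.75 PFU/mL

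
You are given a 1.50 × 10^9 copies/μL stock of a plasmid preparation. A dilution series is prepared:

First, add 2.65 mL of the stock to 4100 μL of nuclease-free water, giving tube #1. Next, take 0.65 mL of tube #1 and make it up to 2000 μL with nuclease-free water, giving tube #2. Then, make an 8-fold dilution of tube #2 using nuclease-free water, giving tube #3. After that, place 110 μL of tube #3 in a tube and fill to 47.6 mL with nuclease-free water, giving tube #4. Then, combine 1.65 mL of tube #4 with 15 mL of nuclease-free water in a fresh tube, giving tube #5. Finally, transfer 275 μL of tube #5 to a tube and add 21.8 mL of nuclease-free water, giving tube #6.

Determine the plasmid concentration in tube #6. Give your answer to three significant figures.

Step 1: 2.65 mL + 4100 μL = 6.75 mL total → factor 6.75/2.65 = 2.5472
Step 2: 0.65 mL brought to 2000 μL → factor 2/0.65 = 3.0769
Step 3: 8-fold → factor 8
Step 4: 110 μL brought to 47.6 mL → factor 47600/110 = 432.73
Step 5: 1.65 mL + 15 mL = 16.65 mL total → factor 16.65/1.65 = 10.091
Step 6: 275 μL + 21.8 mL = 22075 μL total → factor 22075/275 = 80.273
Overall dilution factor = 2.5472 × 3.0769 × 8 × 432.73 × 10.091 × 80.273 = 2.1977 × 10^7
Final = 1.50 × 10^9 copies/μL / 2.1977 × 10^7 = 68.3 copies/μL

68.3 copies/μL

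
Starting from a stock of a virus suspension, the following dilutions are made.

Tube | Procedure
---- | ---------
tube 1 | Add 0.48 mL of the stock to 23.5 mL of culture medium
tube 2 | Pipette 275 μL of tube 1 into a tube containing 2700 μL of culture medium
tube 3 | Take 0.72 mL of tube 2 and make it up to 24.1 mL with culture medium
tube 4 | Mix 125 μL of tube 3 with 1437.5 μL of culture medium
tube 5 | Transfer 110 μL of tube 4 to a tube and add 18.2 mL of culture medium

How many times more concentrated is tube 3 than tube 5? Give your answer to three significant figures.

Step 1: 0.48 mL + 23.5 mL = 23.98 mL total → factor 23.98/0.48 = 49.958
Step 2: 275 μL + 2700 μL = 2975 μL total → factor 2975/275 = 10.818
Step 3: 0.72 mL brought to 24.1 mL → factor 24.1/0.72 = 33.472
Step 4: 125 μL + 1437.5 μL = 1562.5 μL total → factor 1562.5/125 = 12.5
Step 5: 110 μL + 18.2 mL = 18310 μL total → factor 18310/110 = 166.45
Dilution factor to tube 3 = 18090; to tube 5 = 3.764 × 10^7
[tube 3]/[tube 5] = (factor to tube 5)/(factor to tube 3) = 3.764 × 10^7/18090 = 2.08 × 10^3

2.08 × 10^3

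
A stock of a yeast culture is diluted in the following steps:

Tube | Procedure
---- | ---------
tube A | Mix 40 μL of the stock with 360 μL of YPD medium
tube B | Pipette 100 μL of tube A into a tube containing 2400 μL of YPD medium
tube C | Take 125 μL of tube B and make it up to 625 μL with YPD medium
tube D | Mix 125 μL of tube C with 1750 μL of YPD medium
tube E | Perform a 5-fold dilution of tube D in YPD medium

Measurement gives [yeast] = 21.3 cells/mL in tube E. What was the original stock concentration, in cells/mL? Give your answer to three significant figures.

Step 1: 40 μL + 360 μL = 400 μL total → factor 400/40 = 10
Step 2: 100 μL + 2400 μL = 2500 μL total → factor 2500/100 = 25
Step 3: 125 μL brought to 625 μL → factor 625/125 = 5
Step 4: 125 μL + 1750 μL = 1875 μL total → factor 1875/125 = 15
Step 5: 5-fold → factor 5
Overall dilution factor = 10 × 25 × 5 × 15 × 5 = 93750
Stock = 21.3 cells/mL × 93750 = 2.00 × 10^6 cells/mL

2.00 × 10^6 cells/mL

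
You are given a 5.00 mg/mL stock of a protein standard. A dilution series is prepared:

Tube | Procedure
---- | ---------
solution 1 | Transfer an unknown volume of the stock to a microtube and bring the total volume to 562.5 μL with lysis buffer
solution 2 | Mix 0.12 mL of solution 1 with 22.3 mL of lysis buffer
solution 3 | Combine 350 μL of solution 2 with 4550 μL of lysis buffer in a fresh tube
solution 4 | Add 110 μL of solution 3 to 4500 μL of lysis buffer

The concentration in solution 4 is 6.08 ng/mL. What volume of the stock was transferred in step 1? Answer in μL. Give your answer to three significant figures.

75.0 μL

Step 1: v brought to 562.5 μL → factor = 562.5 μL/v
Step 2: 0.12 mL + 22.3 mL = 22.42 mL total → factor 22.42/0.12 = 186.83
Step 3: 350 μL + 4550 μL = 4900 μL total → factor 4900/350 = 14
Step 4: 110 μL + 4500 μL = 4610 μL total → factor 4610/110 = 41.909
Product of known-step factors = 1.0962 × 10^5
Overall factor = 5.00 mg/mL / (6.08 ng/mL) = 8.2237 × 10^5
Step-1 factor = 8.2237 × 10^5 / 1.0962 × 10^5 = 7.502
v = 562.5 μL / 7.502 = 75.0 μL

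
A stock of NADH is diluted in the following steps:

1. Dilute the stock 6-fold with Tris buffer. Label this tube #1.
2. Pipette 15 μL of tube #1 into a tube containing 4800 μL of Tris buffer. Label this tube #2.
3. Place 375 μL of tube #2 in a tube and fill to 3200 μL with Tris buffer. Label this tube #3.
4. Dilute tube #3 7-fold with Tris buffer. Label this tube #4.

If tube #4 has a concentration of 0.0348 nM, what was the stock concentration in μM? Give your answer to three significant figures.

4.00 μM

Step 1: 6-fold → factor 6
Step 2: 15 μL + 4800 μL = 4815 μL total → factor 4815/15 = 321
Step 3: 375 μL brought to 3200 μL → factor 3200/375 = 8.5333
Step 4: 7-fold → factor 7
Overall dilution factor = 6 × 321 × 8.5333 × 7 = 1.1505 × 10^5
Stock = 0.0348 nM × 1.1505 × 10^5 = 4004 nM = 4.00 μM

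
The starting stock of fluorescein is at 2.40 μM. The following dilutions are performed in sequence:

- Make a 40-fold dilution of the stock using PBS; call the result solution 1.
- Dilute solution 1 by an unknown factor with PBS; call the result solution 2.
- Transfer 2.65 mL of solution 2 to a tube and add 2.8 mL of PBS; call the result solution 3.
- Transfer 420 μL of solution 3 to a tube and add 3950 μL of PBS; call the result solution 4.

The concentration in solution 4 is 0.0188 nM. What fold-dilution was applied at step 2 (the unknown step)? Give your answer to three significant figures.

149-fold

Step 1: 40-fold → factor 40
Step 2: unknown factor x
Step 3: 2.65 mL + 2.8 mL = 5.45 mL total → factor 5.45/2.65 = 2.0566
Step 4: 420 μL + 3950 μL = 4370 μL total → factor 4370/420 = 10.405
Product of known-step factors = 855.94
Overall factor = 2.40 μM / (0.0188 nM) = 1.2766 × 10^5
x = 1.2766 × 10^5 / 855.94 = 149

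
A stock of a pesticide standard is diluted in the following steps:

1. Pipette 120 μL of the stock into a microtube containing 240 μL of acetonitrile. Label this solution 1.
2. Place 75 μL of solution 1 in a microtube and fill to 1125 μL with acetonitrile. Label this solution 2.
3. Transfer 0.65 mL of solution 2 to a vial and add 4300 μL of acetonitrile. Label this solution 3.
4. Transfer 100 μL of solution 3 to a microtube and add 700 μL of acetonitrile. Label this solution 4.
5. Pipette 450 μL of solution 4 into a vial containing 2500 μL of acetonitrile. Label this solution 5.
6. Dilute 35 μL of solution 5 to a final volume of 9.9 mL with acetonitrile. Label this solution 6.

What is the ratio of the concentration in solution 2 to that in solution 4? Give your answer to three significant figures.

60.9

Step 1: 120 μL + 240 μL = 360 μL total → factor 360/120 = 3
Step 2: 75 μL brought to 1125 μL → factor 1125/75 = 15
Step 3: 0.65 mL + 4300 μL = 4.95 mL total → factor 4.95/0.65 = 7.6154
Step 4: 100 μL + 700 μL = 800 μL total → factor 800/100 = 8
Dilution factor to solution 2 = 45; to solution 4 = 2741.5
[solution 2]/[solution 4] = (factor to solution 4)/(factor to solution 2) = 2741.5/45 = 60.9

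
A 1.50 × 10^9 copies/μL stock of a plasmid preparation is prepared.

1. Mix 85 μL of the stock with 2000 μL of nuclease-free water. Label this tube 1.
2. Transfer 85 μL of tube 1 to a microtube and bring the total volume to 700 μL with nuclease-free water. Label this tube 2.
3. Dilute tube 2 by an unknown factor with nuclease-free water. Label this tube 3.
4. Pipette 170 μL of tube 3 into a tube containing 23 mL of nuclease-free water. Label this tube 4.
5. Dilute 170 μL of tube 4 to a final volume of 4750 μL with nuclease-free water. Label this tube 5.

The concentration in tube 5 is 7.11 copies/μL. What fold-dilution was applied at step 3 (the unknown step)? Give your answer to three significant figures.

Step 1: 85 μL + 2000 μL = 2085 μL total → factor 2085/85 = 24.529
Step 2: 85 μL brought to 700 μL → factor 700/85 = 8.2353
Step 3: unknown factor x
Step 4: 170 μL + 23 mL = 23170 μL total → factor 23170/170 = 136.29
Step 5: 170 μL brought to 4750 μL → factor 4750/170 = 27.941
Product of known-step factors = 7.6929 × 10^5
Overall factor = 1.50 × 10^9 copies/μL / (7.11 copies/μL) = 2.1097 × 10^8
x = 2.1097 × 10^8 / 7.6929 × 10^5 = 274

274-fold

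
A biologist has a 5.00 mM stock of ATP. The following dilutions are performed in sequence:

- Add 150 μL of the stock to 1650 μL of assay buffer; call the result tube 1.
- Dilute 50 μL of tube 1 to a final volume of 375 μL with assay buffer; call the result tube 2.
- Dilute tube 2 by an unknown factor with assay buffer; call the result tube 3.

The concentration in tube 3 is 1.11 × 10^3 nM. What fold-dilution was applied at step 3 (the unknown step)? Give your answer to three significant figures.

Step 1: 150 μL + 1650 μL = 1800 μL total → factor 1800/150 = 12
Step 2: 50 μL brought to 375 μL → factor 375/50 = 7.5
Step 3: unknown factor x
Product of known-step factors = 90
Overall factor = 5.00 mM / (1.11 × 10^3 nM) = 4504.5
x = 4504.5 / 90 = 50.1

50.1-fold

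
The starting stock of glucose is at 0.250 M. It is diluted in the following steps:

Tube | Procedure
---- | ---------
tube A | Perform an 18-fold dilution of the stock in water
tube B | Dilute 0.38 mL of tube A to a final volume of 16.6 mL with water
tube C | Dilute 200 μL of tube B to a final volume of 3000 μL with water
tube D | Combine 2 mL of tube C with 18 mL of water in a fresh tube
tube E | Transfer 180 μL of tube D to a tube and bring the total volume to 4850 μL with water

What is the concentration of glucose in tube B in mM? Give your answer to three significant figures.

Step 1: 18-fold → factor 18
Step 2: 0.38 mL brought to 16.6 mL → factor 16.6/0.38 = 43.684
Dilution factor through tube B = 18 × 43.684 = 786.32
[tube B] = 0.250 M / 786.32 = 0.0003179 M = 0.318 mM

0.318 mM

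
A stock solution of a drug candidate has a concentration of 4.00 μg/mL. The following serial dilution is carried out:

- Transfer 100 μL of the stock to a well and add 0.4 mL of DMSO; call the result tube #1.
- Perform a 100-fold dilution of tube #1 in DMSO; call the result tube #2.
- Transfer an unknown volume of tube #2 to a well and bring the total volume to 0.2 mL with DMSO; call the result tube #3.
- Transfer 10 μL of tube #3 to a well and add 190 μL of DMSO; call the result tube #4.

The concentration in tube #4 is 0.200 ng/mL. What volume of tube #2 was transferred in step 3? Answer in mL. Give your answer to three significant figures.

Step 1: 100 μL + 0.4 mL = 500 μL total → factor 500/100 = 5
Step 2: 100-fold → factor 100
Step 3: v brought to 0.2 mL → factor = 0.2 mL/v
Step 4: 10 μL + 190 μL = 200 μL total → factor 200/10 = 20
Product of known-step factors = 10000
Overall factor = 4.00 μg/mL / (0.200 ng/mL) = 20000
Step-3 factor = 20000 / 10000 = 2
v = 0.2 mL / 2 = 0.100 mL

0.100 mL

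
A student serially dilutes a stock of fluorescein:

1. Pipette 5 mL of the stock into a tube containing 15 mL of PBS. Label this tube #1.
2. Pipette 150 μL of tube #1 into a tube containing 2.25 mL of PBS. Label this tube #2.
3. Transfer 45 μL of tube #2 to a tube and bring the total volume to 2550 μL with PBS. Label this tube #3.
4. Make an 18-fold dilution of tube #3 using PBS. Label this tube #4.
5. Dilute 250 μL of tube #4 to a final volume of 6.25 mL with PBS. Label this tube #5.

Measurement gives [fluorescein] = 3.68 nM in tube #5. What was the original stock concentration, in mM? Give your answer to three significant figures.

Step 1: 5 mL + 15 mL = 20 mL total → factor 20/5 = 4
Step 2: 150 μL + 2.25 mL = 2400 μL total → factor 2400/150 = 16
Step 3: 45 μL brought to 2550 μL → factor 2550/45 = 56.667
Step 4: 18-fold → factor 18
Step 5: 250 μL brought to 6.25 mL → factor 6250/250 = 25
Overall dilution factor = 4 × 16 × 56.667 × 18 × 25 = 1.632 × 10^6
Stock = 3.68 nM × 1.632 × 10^6 = 6.006 × 10^6 nM = 6.01 mM

6.01 mM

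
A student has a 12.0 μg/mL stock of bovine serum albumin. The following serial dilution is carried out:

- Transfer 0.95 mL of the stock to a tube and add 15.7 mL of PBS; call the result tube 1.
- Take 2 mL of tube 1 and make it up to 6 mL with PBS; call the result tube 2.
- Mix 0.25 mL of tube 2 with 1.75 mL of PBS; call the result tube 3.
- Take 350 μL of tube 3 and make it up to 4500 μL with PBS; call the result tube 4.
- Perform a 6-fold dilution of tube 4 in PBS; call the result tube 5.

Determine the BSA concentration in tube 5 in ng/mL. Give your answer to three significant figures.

Step 1: 0.95 mL + 15.7 mL = 16.65 mL total → factor 16.65/0.95 = 17.526
Step 2: 2 mL brought to 6 mL → factor 6/2 = 3
Step 3: 0.25 mL + 1.75 mL = 2 mL total → factor 2/0.25 = 8
Step 4: 350 μL brought to 4500 μL → factor 4500/350 = 12.857
Step 5: 6-fold → factor 6
Overall dilution factor = 17.526 × 3 × 8 × 12.857 × 6 = 32449
Final = 12.0 μg/mL / 32449 = 0.0003698 μg/mL = 0.370 ng/mL

0.370 ng/mL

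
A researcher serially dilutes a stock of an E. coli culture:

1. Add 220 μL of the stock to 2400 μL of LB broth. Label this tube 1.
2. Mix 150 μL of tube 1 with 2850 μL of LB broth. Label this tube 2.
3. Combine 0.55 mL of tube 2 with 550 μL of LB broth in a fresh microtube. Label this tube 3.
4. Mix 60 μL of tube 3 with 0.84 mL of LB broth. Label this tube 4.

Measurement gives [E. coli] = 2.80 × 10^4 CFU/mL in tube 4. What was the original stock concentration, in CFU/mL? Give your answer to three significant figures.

Step 1: 220 μL + 2400 μL = 2620 μL total → factor 2620/220 = 11.909
Step 2: 150 μL + 2850 μL = 3000 μL total → factor 3000/150 = 20
Step 3: 0.55 mL + 550 μL = 1.1 mL total → factor 1.1/0.55 = 2
Step 4: 60 μL + 0.84 mL = 900 μL total → factor 900/60 = 15
Overall dilution factor = 11.909 × 20 × 2 × 15 = 7145.5
Stock = 2.80 × 10^4 CFU/mL × 7145.5 = 2.00 × 10^8 CFU/mL

2.00 × 10^8 CFU/mL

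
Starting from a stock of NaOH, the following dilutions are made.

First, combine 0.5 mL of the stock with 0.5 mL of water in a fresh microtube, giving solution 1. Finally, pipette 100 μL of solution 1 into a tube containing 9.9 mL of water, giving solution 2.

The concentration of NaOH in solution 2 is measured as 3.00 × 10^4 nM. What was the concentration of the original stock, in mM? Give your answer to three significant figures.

6.00 mM

Step 1: 0.5 mL + 0.5 mL = 1 mL total → factor 1/0.5 = 2
Step 2: 100 μL + 9.9 mL = 10000 μL total → factor 10000/100 = 100
Overall dilution factor = 2 × 100 = 200
Stock = 3.00 × 10^4 nM × 200 = 6.000 × 10^6 nM = 6.00 mM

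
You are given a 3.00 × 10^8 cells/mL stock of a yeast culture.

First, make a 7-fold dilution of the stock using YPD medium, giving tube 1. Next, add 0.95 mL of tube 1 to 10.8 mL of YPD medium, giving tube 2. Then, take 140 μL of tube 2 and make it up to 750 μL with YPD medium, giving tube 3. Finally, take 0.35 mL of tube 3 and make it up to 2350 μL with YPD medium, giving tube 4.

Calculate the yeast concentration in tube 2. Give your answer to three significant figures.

3.47 × 10^6 cells/mL

Step 1: 7-fold → factor 7
Step 2: 0.95 mL + 10.8 mL = 11.75 mL total → factor 11.75/0.95 = 12.368
Dilution factor through tube 2 = 7 × 12.368 = 86.579
[tube 2] = 3.00 × 10^8 cells/mL / 86.579 = 3.47 × 10^6 cells/mL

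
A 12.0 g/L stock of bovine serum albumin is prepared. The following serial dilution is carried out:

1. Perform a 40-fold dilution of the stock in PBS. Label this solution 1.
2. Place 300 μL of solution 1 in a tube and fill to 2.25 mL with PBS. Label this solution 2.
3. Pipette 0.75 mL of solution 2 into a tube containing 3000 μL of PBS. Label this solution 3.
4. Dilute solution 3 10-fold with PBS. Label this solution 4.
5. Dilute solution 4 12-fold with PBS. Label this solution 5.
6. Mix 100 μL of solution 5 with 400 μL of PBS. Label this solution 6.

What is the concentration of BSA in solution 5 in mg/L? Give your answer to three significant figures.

Step 1: 40-fold → factor 40
Step 2: 300 μL brought to 2.25 mL → factor 2250/300 = 7.5
Step 3: 0.75 mL + 3000 μL = 3.75 mL total → factor 3.75/0.75 = 5
Step 4: 10-fold → factor 10
Step 5: 12-fold → factor 12
Dilution factor through solution 5 = 40 × 7.5 × 5 × 10 × 12 = 1.8 × 10^5
[solution 5] = 12.0 g/L / 1.8 × 10^5 = 6.667 × 10^-5 g/L = 0.0667 mg/L

0.0667 mg/L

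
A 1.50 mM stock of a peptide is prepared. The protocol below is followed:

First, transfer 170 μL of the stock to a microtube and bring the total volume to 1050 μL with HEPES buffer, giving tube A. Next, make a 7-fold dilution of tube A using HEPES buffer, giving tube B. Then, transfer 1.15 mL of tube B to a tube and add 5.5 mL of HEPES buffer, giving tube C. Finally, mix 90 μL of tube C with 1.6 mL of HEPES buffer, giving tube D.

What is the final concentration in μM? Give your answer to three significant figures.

0.320 μM

Step 1: 170 μL brought to 1050 μL → factor 1050/170 = 6.1765
Step 2: 7-fold → factor 7
Step 3: 1.15 mL + 5.5 mL = 6.65 mL total → factor 6.65/1.15 = 5.7826
Step 4: 90 μL + 1.6 mL = 1690 μL total → factor 1690/90 = 18.778
Overall dilution factor = 6.1765 × 7 × 5.7826 × 18.778 = 4694.7
Final = 1.50 mM / 4694.7 = 0.0003195 mM = 0.320 μM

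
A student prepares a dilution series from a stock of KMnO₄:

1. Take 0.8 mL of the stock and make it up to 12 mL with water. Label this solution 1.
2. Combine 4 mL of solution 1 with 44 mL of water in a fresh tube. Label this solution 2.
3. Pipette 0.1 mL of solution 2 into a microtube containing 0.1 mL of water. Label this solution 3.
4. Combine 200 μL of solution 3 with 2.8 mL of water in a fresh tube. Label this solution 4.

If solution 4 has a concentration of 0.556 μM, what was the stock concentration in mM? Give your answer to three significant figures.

3.00 mM

Step 1: 0.8 mL brought to 12 mL → factor 12/0.8 = 15
Step 2: 4 mL + 44 mL = 48 mL total → factor 48/4 = 12
Step 3: 0.1 mL + 0.1 mL = 0.2 mL total → factor 0.2/0.1 = 2
Step 4: 200 μL + 2.8 mL = 3000 μL total → factor 3000/200 = 15
Overall dilution factor = 15 × 12 × 2 × 15 = 5400
Stock = 0.556 μM × 5400 = 3002 μM = 3.00 mM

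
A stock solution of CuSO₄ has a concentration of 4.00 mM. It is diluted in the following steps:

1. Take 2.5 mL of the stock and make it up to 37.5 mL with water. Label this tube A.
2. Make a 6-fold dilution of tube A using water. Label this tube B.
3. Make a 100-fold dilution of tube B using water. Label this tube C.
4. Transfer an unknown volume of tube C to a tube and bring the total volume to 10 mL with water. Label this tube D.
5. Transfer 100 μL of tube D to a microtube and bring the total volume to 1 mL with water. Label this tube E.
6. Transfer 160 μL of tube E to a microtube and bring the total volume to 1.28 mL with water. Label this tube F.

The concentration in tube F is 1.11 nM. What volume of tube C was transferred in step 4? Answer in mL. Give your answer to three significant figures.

Step 1: 2.5 mL brought to 37.5 mL → factor 37.5/2.5 = 15
Step 2: 6-fold → factor 6
Step 3: 100-fold → factor 100
Step 4: v brought to 10 mL → factor = 10 mL/v
Step 5: 100 μL brought to 1 mL → factor 1000/100 = 10
Step 6: 160 μL brought to 1.28 mL → factor 1280/160 = 8
Product of known-step factors = 7.2 × 10^5
Overall factor = 4.00 mM / (1.11 nM) = 3.6036 × 10^6
Step-4 factor = 3.6036 × 10^6 / 7.2 × 10^5 = 5.005
v = 10 mL / 5.005 = 2.00 mL

2.00 mL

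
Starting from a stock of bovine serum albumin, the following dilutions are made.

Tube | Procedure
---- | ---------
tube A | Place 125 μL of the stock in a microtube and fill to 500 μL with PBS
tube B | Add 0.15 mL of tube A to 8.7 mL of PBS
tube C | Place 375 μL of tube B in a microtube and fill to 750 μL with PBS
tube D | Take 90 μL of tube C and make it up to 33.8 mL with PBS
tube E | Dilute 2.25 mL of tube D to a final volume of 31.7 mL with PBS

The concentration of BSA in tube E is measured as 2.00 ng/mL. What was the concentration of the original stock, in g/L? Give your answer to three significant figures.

4.99 g/L

Step 1: 125 μL brought to 500 μL → factor 500/125 = 4
Step 2: 0.15 mL + 8.7 mL = 8.85 mL total → factor 8.85/0.15 = 59
Step 3: 375 μL brought to 750 μL → factor 750/375 = 2
Step 4: 90 μL brought to 33.8 mL → factor 33800/90 = 375.56
Step 5: 2.25 mL brought to 31.7 mL → factor 31.7/2.25 = 14.089
Overall dilution factor = 4 × 59 × 2 × 375.56 × 14.089 = 2.4974 × 10^6
Stock = 2.00 ng/mL × 2.4974 × 10^6 = 4.995 × 10^6 ng/mL = 4.99 g/L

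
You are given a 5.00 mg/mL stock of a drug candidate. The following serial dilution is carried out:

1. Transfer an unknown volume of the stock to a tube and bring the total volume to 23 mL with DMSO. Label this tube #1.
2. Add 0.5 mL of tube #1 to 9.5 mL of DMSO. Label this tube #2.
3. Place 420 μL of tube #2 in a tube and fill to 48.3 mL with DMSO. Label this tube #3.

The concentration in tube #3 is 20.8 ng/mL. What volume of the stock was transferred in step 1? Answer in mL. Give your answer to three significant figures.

Step 1: v brought to 23 mL → factor = 23 mL/v
Step 2: 0.5 mL + 9.5 mL = 10 mL total → factor 10/0.5 = 20
Step 3: 420 μL brought to 48.3 mL → factor 48300/420 = 115
Product of known-step factors = 2300
Overall factor = 5.00 mg/mL / (20.8 ng/mL) = 2.4038 × 10^5
Step-1 factor = 2.4038 × 10^5 / 2300 = 104.52
v = 23 mL / 104.52 = 0.220 mL

0.220 mL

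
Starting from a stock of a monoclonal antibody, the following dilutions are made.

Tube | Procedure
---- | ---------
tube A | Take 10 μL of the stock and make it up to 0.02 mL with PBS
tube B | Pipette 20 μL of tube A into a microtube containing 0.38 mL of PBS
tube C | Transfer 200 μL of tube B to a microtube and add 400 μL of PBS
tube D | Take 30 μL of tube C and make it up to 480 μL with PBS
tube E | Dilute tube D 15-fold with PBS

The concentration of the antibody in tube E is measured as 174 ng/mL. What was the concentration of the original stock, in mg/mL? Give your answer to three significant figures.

Step 1: 10 μL brought to 0.02 mL → factor 20/10 = 2
Step 2: 20 μL + 0.38 mL = 400 μL total → factor 400/20 = 20
Step 3: 200 μL + 400 μL = 600 μL total → factor 600/200 = 3
Step 4: 30 μL brought to 480 μL → factor 480/30 = 16
Step 5: 15-fold → factor 15
Overall dilution factor = 2 × 20 × 3 × 16 × 15 = 28800
Stock = 174 ng/mL × 28800 = 5.011 × 10^6 ng/mL = 5.01 mg/mL

5.01 mg/mL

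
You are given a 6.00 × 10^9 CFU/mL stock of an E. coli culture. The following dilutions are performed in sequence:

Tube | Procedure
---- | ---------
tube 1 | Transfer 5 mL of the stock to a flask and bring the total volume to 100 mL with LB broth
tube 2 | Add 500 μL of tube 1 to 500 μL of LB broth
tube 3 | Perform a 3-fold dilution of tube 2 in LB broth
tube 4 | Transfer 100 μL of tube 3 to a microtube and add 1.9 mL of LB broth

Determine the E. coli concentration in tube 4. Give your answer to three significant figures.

2.50 × 10^6 CFU/mL

Step 1: 5 mL brought to 100 mL → factor 100/5 = 20
Step 2: 500 μL + 500 μL = 1000 μL total → factor 1000/500 = 2
Step 3: 3-fold → factor 3
Step 4: 100 μL + 1.9 mL = 2000 μL total → factor 2000/100 = 20
Overall dilution factor = 20 × 2 × 3 × 20 = 2400
Final = 6.00 × 10^9 CFU/mL / 2400 = 2.50 × 10^6 CFU/mL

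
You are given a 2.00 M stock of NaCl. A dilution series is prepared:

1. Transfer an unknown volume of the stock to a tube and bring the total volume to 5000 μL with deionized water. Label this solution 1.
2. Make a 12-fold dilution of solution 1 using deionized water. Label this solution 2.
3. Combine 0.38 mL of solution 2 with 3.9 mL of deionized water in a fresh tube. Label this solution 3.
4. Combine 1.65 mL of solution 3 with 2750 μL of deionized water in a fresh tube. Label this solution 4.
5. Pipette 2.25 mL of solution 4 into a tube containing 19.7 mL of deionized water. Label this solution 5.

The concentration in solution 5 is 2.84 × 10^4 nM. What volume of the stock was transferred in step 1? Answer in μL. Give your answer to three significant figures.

250 μL

Step 1: v brought to 5000 μL → factor = 5000 μL/v
Step 2: 12-fold → factor 12
Step 3: 0.38 mL + 3.9 mL = 4.28 mL total → factor 4.28/0.38 = 11.263
Step 4: 1.65 mL + 2750 μL = 4.4 mL total → factor 4.4/1.65 = 2.6667
Step 5: 2.25 mL + 19.7 mL = 21.95 mL total → factor 21.95/2.25 = 9.7556
Product of known-step factors = 3516.1
Overall factor = 2.00 M / (2.84 × 10^4 nM) = 70423
Step-1 factor = 70423 / 3516.1 = 20.029
v = 5000 μL / 20.029 = 250 μL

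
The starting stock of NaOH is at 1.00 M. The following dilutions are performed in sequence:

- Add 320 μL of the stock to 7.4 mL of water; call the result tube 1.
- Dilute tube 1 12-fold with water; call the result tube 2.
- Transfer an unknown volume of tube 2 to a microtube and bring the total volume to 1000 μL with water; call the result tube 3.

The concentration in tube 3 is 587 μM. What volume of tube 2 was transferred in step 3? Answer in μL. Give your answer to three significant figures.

Step 1: 320 μL + 7.4 mL = 7720 μL total → factor 7720/320 = 24.125
Step 2: 12-fold → factor 12
Step 3: v brought to 1000 μL → factor = 1000 μL/v
Product of known-step factors = 289.5
Overall factor = 1.00 M / (587 μM) = 1703.6
Step-3 factor = 1703.6 / 289.5 = 5.8846
v = 1000 μL / 5.8846 = 170 μL

170 μL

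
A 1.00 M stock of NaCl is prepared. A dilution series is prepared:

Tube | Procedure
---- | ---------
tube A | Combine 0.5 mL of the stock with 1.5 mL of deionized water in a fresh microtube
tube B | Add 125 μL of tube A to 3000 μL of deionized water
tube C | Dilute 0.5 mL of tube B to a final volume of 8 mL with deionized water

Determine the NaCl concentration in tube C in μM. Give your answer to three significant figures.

Step 1: 0.5 mL + 1.5 mL = 2 mL total → factor 2/0.5 = 4
Step 2: 125 μL + 3000 μL = 3125 μL total → factor 3125/125 = 25
Step 3: 0.5 mL brought to 8 mL → factor 8/0.5 = 16
Overall dilution factor = 4 × 25 × 16 = 1600
Final = 1.00 M / 1600 = 0.0006250 M = 625 μM

625 μM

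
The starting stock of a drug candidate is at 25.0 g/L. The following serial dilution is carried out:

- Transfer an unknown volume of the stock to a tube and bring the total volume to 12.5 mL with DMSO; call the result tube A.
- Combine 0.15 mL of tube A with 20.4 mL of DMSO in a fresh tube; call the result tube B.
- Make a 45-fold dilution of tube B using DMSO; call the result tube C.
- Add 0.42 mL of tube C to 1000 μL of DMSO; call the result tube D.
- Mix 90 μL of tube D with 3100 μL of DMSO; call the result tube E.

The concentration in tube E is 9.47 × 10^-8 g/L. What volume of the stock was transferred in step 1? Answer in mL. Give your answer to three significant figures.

0.0350 mL

Step 1: v brought to 12.5 mL → factor = 12.5 mL/v
Step 2: 0.15 mL + 20.4 mL = 20.55 mL total → factor 20.55/0.15 = 137
Step 3: 45-fold → factor 45
Step 4: 0.42 mL + 1000 μL = 1.42 mL total → factor 1.42/0.42 = 3.381
Step 5: 90 μL + 3100 μL = 3190 μL total → factor 3190/90 = 35.444
Product of known-step factors = 7.3879 × 10^5
Overall factor = 25.0 g/L / (9.47 × 10^-8 g/L) = 2.6399 × 10^8
Step-1 factor = 2.6399 × 10^8 / 7.3879 × 10^5 = 357.33
v = 12.5 mL / 357.33 = 0.0350 mL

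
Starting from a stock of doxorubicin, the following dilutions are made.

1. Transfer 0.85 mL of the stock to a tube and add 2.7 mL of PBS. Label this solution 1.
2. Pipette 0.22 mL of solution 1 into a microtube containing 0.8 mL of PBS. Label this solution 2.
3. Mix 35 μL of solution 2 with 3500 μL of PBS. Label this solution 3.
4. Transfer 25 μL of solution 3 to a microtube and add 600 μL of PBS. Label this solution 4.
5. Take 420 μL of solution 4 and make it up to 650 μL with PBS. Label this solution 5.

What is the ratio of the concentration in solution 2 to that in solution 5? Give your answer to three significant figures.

3.91 × 10^3

Step 1: 0.85 mL + 2.7 mL = 3.55 mL total → factor 3.55/0.85 = 4.1765
Step 2: 0.22 mL + 0.8 mL = 1.02 mL total → factor 1.02/0.22 = 4.6364
Step 3: 35 μL + 3500 μL = 3535 μL total → factor 3535/35 = 101
Step 4: 25 μL + 600 μL = 625 μL total → factor 625/25 = 25
Step 5: 420 μL brought to 650 μL → factor 650/420 = 1.5476
Dilution factor to solution 2 = 19.364; to solution 5 = 75668
[solution 2]/[solution 5] = (factor to solution 5)/(factor to solution 2) = 75668/19.364 = 3.91 × 10^3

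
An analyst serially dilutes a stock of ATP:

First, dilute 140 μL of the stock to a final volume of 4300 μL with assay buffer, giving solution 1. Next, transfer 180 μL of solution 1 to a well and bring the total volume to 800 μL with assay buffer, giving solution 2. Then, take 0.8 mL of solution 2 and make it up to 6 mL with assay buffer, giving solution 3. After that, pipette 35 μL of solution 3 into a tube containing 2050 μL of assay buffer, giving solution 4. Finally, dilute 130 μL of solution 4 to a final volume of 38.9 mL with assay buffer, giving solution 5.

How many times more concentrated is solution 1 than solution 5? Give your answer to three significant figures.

Step 1: 140 μL brought to 4300 μL → factor 4300/140 = 30.714
Step 2: 180 μL brought to 800 μL → factor 800/180 = 4.4444
Step 3: 0.8 mL brought to 6 mL → factor 6/0.8 = 7.5
Step 4: 35 μL + 2050 μL = 2085 μL total → factor 2085/35 = 59.571
Step 5: 130 μL brought to 38.9 mL → factor 38900/130 = 299.23
Dilution factor to solution 1 = 30.714; to solution 5 = 1.825 × 10^7
[solution 1]/[solution 5] = (factor to solution 5)/(factor to solution 1) = 1.825 × 10^7/30.714 = 5.94 × 10^5

5.94 × 10^5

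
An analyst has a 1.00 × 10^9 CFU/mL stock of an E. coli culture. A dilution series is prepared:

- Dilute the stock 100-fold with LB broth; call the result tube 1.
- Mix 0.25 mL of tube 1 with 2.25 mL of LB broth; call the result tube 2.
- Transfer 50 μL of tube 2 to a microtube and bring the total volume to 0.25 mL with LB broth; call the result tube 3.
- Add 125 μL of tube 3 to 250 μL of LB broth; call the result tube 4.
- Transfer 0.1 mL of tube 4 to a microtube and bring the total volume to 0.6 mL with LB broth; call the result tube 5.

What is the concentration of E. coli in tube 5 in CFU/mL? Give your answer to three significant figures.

Step 1: 100-fold → factor 100
Step 2: 0.25 mL + 2.25 mL = 2.5 mL total → factor 2.5/0.25 = 10
Step 3: 50 μL brought to 0.25 mL → factor 250/50 = 5
Step 4: 125 μL + 250 μL = 375 μL total → factor 375/125 = 3
Step 5: 0.1 mL brought to 0.6 mL → factor 0.6/0.1 = 6
Overall dilution factor = 100 × 10 × 5 × 3 × 6 = 90000
Final = 1.00 × 10^9 CFU/mL / 90000 = 1.11 × 10^4 CFU/mL

1.11 × 10^4 CFU/mL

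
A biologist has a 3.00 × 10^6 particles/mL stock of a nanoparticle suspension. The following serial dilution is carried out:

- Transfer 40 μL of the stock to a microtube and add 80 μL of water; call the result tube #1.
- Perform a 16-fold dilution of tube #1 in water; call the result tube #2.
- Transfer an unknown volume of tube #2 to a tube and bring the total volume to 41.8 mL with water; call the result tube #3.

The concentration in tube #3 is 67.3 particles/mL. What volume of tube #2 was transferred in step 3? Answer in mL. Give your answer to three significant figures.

Step 1: 40 μL + 80 μL = 120 μL total → factor 120/40 = 3
Step 2: 16-fold → factor 16
Step 3: v brought to 41.8 mL → factor = 41.8 mL/v
Product of known-step factors = 48
Overall factor = 3.00 × 10^6 particles/mL / (67.3 particles/mL) = 44577
Step-3 factor = 44577 / 48 = 928.68
v = 41.8 mL / 928.68 = 0.0450 mL

0.0450 mL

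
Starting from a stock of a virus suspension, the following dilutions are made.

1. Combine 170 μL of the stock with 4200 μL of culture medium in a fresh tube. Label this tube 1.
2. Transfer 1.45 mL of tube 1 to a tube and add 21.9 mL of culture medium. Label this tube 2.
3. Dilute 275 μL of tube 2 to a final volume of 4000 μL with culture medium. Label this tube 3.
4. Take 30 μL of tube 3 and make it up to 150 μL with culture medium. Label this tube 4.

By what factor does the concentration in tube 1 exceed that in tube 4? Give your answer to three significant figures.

Step 1: 170 μL + 4200 μL = 4370 μL total → factor 4370/170 = 25.706
Step 2: 1.45 mL + 21.9 mL = 23.35 mL total → factor 23.35/1.45 = 16.103
Step 3: 275 μL brought to 4000 μL → factor 4000/275 = 14.545
Step 4: 30 μL brought to 150 μL → factor 150/30 = 5
Dilution factor to tube 1 = 25.706; to tube 4 = 30106
[tube 1]/[tube 4] = (factor to tube 4)/(factor to tube 1) = 30106/25.706 = 1.17 × 10^3

1.17 × 10^3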